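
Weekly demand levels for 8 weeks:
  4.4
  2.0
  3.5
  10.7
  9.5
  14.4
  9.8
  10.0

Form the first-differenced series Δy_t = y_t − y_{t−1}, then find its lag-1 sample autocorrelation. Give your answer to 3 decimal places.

-0.369

First differences Δy: -2.4, 1.5, 7.2, -1.2, 4.9, -4.6, 0.2
Mean of differences = 0.8000
Numerator Σ(Δy_t−Δȳ)(Δy_{t+1}−Δȳ) = -37.6600
Denominator Σ(Δy_t−Δȳ)² = 102.0200
r_1(Δy) = -37.6600 / 102.0200 = -0.369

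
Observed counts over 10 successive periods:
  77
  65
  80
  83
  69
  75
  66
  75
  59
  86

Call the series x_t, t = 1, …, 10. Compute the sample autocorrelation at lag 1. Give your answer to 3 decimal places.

Mean x̄ = (77 + 65 + 80 + 83 + 69 + 75 + 66 + 75 + 59 + 86)/10 = 73.5000
Numerator Σ_{t=1}^{9}(x_t−x̄)(x_{t+1}−x̄) = -298.2500
Denominator Σ(x_t−x̄)² = 664.5000
r_1 = -298.2500 / 664.5000 = -0.449

-0.449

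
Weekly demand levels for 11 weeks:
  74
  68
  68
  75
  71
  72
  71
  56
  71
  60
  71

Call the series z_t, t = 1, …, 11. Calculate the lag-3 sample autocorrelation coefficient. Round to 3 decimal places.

Mean z̄ = (74 + 68 + 68 + 75 + 71 + 72 + 71 + 56 + 71 + 60 + 71)/11 = 68.8182
Numerator Σ_{t=1}^{8}(z_t−z̄)(z_{t+3}−z̄) = -27.0992
Denominator Σ(z_t−z̄)² = 337.6364
r_3 = -27.0992 / 337.6364 = -0.080

-0.080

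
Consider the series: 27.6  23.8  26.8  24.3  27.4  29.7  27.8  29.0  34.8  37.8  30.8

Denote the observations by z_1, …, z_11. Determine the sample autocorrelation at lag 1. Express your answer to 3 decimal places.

0.581

Mean z̄ = (27.6 + 23.8 + 26.8 + 24.3 + 27.4 + 29.7 + 27.8 + 29.0 + 34.8 + 37.8 + 30.8)/11 = 29.0727
Numerator Σ_{t=1}^{10}(z_t−z̄)(z_{t+1}−z̄) = 101.4656
Denominator Σ(z_t−z̄)² = 174.6818
r_1 = 101.4656 / 174.6818 = 0.581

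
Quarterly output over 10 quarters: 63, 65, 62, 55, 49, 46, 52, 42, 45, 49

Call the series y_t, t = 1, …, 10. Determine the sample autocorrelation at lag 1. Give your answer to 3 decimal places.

0.676

Mean ȳ = (63 + 65 + 62 + 55 + 49 + 46 + 52 + 42 + 45 + 49)/10 = 52.8000
Numerator Σ_{t=1}^{9}(y_t−ȳ)(y_{t+1}−ȳ) = 402.3600
Denominator Σ(y_t−ȳ)² = 595.6000
r_1 = 402.3600 / 595.6000 = 0.676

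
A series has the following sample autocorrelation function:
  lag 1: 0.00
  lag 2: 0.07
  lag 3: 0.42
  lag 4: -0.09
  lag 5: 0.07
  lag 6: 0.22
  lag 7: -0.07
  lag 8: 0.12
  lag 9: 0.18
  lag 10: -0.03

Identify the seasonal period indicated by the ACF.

The largest autocorrelation is r_3 = 0.42, with weaker echoes at lags 6 (0.22) and 9 (0.18); the remaining lags stay at or below 0.12.
The dominant spike at lag 3 indicates a seasonal period of 3.

3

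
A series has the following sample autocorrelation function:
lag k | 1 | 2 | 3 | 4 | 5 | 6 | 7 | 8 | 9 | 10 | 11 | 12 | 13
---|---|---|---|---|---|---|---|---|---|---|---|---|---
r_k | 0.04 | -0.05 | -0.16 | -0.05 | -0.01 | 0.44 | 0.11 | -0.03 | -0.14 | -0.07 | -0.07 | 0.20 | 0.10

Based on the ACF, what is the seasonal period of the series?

The largest autocorrelation is r_6 = 0.44, with a weaker echo at lag 12 (0.20); the remaining lags stay at or below 0.11.
The dominant spike at lag 6 indicates a seasonal period of 6.

6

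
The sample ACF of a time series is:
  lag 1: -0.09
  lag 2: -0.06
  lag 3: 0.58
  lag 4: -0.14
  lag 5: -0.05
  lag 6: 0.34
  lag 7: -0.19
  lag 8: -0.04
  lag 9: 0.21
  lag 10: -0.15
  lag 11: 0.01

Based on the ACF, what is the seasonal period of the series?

3

The largest autocorrelation is r_3 = 0.58, with weaker echoes at lags 6 (0.34) and 9 (0.21); the remaining lags stay at or below 0.01.
The dominant spike at lag 3 indicates a seasonal period of 3.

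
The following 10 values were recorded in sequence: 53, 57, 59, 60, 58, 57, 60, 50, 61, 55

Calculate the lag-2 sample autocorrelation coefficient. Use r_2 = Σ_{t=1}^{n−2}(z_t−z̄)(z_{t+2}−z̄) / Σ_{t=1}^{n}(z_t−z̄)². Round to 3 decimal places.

Mean z̄ = (53 + 57 + 59 + 60 + 58 + 57 + 60 + 50 + 61 + 55)/10 = 57.0000
Numerator Σ_{t=1}^{8}(z_t−z̄)(z_{t+2}−z̄) = 23.0000
Denominator Σ(z_t−z̄)² = 108.0000
r_2 = 23.0000 / 108.0000 = 0.213

0.213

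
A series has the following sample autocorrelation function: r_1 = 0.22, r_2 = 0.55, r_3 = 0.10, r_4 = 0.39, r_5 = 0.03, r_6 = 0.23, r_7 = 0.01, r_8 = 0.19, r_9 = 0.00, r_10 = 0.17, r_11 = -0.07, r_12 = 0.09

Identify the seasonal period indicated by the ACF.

The largest autocorrelation is r_2 = 0.55, with weaker echoes at lags 4 (0.39) and 6 (0.23); the remaining lags stay at or below 0.22.
The dominant spike at lag 2 indicates a seasonal period of 2.

2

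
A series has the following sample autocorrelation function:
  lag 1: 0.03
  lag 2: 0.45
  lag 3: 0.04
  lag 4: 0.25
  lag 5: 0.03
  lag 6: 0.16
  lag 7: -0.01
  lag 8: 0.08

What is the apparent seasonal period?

The largest autocorrelation is r_2 = 0.45, with weaker echoes at lags 4 (0.25) and 6 (0.16); the remaining lags stay at or below 0.08.
The dominant spike at lag 2 indicates a seasonal period of 2.

2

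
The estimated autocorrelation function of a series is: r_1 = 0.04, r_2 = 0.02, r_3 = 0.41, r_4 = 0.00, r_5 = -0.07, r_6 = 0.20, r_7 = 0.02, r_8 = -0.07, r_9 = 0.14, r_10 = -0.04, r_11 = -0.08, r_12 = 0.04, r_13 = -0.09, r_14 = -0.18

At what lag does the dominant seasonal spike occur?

3

The largest autocorrelation is r_3 = 0.41, with a weaker echo at lag 6 (0.20); the remaining lags stay at or below 0.14.
The dominant spike at lag 3 indicates a seasonal period of 3.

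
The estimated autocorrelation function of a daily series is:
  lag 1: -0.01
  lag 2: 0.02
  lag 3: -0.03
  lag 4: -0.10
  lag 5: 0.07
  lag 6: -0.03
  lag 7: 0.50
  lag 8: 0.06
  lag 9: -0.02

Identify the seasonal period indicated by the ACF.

The largest autocorrelation is r_7 = 0.50; the remaining lags stay at or below 0.07.
The dominant spike at lag 7 indicates a seasonal period of 7.

7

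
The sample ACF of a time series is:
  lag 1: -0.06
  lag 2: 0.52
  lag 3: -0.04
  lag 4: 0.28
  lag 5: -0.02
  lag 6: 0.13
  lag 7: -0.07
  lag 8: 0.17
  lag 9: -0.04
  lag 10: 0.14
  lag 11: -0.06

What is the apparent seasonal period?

2

The largest autocorrelation is r_2 = 0.52, with weaker echoes at lags 4 (0.28) and 8 (0.17); the remaining lags stay at or below 0.14.
The dominant spike at lag 2 indicates a seasonal period of 2.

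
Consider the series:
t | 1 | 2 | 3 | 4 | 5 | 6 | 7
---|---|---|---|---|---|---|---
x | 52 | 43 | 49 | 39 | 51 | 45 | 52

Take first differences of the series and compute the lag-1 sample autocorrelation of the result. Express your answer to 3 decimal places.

First differences Δx: -9, 6, -10, 12, -6, 7
Mean of differences = 0.0000
Numerator Σ(Δx_t−Δx̄)(Δx_{t+1}−Δx̄) = -348.0000
Denominator Σ(Δx_t−Δx̄)² = 446.0000
r_1(Δx) = -348.0000 / 446.0000 = -0.780

-0.780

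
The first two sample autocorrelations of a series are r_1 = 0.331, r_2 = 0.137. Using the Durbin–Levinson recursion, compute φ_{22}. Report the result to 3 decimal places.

φ_{22} = (r_2 − r_1²) / (1 − r_1²)
r_1² = (0.331)² = 0.109561
Numerator = 0.137 − 0.1096 = 0.0274; denominator = 1 − 0.1096 = 0.8904
φ_{22} = 0.0274 / 0.8904 = 0.031

0.031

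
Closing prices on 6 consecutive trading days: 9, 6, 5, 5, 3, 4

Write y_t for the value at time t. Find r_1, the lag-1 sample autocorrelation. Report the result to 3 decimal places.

Mean ȳ = (9 + 6 + 5 + 5 + 3 + 4)/6 = 5.3333
Deviations from mean: 3.6667, 0.6667, -0.3333, -0.3333, -2.3333, -1.3333
Σ(y_t−ȳ)(y_{t+1}−ȳ) = (2.4444) + (-0.2222) + (0.1111) + (0.7778) + (3.1111) = 6.2222
Denominator Σ(y_t−ȳ)² = 21.3333
r_1 = 6.2222 / 21.3333 = 0.292

0.292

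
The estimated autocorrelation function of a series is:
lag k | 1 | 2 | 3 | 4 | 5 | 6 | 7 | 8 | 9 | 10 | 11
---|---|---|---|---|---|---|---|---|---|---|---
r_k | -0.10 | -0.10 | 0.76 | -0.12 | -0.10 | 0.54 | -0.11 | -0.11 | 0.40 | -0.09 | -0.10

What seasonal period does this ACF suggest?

The largest autocorrelation is r_3 = 0.76, with weaker echoes at lags 6 (0.54) and 9 (0.40); the remaining lags stay at or below -0.09.
The dominant spike at lag 3 indicates a seasonal period of 3.

3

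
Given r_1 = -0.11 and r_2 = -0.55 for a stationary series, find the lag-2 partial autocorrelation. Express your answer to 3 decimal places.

-0.569

φ_{22} = (r_2 − r_1²) / (1 − r_1²)
r_1² = (-0.11)² = 0.0121
Numerator = -0.55 − 0.0121 = -0.5621; denominator = 1 − 0.0121 = 0.9879
φ_{22} = -0.5621 / 0.9879 = -0.569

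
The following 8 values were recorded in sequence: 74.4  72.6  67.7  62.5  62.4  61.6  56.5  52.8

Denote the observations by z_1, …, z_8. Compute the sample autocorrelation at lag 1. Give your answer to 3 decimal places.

0.577

Mean z̄ = (74.4 + 72.6 + 67.7 + 62.5 + 62.4 + 61.6 + 56.5 + 52.8)/8 = 63.8125
Deviations from mean: 10.5875, 8.7875, 3.8875, -1.3125, -1.4125, -2.2125, -7.3125, -11.0125
Σ(z_t−z̄)(z_{t+1}−z̄) = (93.0377) + (34.1614) + (-5.1023) + (1.8539) + (3.1252) + (16.1789) + (80.5289) = 223.7836
Denominator Σ(z_t−z̄)² = 387.7888
r_1 = 223.7836 / 387.7888 = 0.577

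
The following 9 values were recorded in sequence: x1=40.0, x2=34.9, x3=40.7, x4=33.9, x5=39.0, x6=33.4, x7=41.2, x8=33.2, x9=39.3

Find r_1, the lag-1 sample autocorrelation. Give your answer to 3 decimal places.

-0.865

Mean x̄ = (40.0 + 34.9 + 40.7 + 33.9 + 39.0 + 33.4 + 41.2 + 33.2 + 39.3)/9 = 37.2889
Numerator Σ_{t=1}^{8}(x_t−x̄)(x_{t+1}−x̄) = -78.0635
Denominator Σ(x_t−x̄)² = 90.2889
r_1 = -78.0635 / 90.2889 = -0.865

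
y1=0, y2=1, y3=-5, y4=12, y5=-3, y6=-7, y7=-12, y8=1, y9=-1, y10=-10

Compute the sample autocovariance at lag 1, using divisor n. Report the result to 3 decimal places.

Mean ȳ = (0 + 1 − 5 + 12 − 3 − 7 − 12 + 1 − 1 − 10)/10 = -2.4000
Σ_{t=1}^{9}(y_t−ȳ)(y_{t+1}−ȳ) = -38.3600
γ_1 = -38.3600 / 10 = -3.836

-3.836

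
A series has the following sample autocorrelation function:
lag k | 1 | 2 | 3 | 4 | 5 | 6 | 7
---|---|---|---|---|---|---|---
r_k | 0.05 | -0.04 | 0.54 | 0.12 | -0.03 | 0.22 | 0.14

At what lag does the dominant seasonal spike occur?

3

The largest autocorrelation is r_3 = 0.54, with a weaker echo at lag 6 (0.22); the remaining lags stay at or below 0.14.
The dominant spike at lag 3 indicates a seasonal period of 3.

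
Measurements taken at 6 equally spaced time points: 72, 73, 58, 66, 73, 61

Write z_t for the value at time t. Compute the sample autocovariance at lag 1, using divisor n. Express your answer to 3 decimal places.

Mean z̄ = (72 + 73 + 58 + 66 + 73 + 61)/6 = 67.1667
Σ_{t=1}^{5}(z_t−z̄)(z_{t+1}−z̄) = -57.3611
γ_1 = -57.3611 / 6 = -9.560

-9.560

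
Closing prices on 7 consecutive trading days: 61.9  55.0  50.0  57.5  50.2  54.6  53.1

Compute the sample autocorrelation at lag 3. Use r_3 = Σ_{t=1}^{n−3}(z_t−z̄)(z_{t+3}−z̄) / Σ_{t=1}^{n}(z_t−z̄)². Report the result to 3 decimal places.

Mean z̄ = (61.9 + 55.0 + 50.0 + 57.5 + 50.2 + 54.6 + 53.1)/7 = 54.6143
Deviations from mean: 7.2857, 0.3857, -4.6143, 2.8857, -4.4143, -0.0143, -1.5143
Σ(z_t−z̄)(z_{t+3}−z̄) = (21.0245) + (-1.7027) + (0.0659) + (-4.3698) = 15.0180
Denominator Σ(z_t−z̄)² = 104.6286
r_3 = 15.0180 / 104.6286 = 0.144

0.144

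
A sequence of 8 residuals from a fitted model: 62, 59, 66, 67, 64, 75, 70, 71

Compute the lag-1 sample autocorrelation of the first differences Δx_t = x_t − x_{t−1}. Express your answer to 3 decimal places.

First differences Δx: -3, 7, 1, -3, 11, -5, 1
Mean of differences = 1.2857
Numerator Σ(Δx_t−Δx̄)(Δx_{t+1}−Δx̄) = -125.7959
Denominator Σ(Δx_t−Δx̄)² = 203.4286
r_1(Δx) = -125.7959 / 203.4286 = -0.618

-0.618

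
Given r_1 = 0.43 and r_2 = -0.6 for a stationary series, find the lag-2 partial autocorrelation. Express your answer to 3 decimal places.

φ_{22} = (r_2 − r_1²) / (1 − r_1²)
r_1² = (0.43)² = 0.1849
Numerator = -0.6 − 0.1849 = -0.7849; denominator = 1 − 0.1849 = 0.8151
φ_{22} = -0.7849 / 0.8151 = -0.963

-0.963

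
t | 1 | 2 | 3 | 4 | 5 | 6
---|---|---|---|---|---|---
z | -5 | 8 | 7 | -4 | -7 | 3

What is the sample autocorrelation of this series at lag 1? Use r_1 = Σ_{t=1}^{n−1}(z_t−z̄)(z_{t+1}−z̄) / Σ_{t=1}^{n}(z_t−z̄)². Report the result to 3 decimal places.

Mean z̄ = (-5 + 8 + 7 − 4 − 7 + 3)/6 = 0.3333
Deviations from mean: -5.3333, 7.6667, 6.6667, -4.3333, -7.3333, 2.6667
Σ(z_t−z̄)(z_{t+1}−z̄) = (-40.8889) + (51.1111) + (-28.8889) + (31.7778) + (-19.5556) = -6.4444
Denominator Σ(z_t−z̄)² = 211.3333
r_1 = -6.4444 / 211.3333 = -0.030

-0.030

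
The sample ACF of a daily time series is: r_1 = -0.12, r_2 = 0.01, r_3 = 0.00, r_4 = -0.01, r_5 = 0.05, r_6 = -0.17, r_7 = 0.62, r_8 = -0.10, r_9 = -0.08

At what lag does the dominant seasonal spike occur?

The largest autocorrelation is r_7 = 0.62; the remaining lags stay at or below 0.05.
The dominant spike at lag 7 indicates a seasonal period of 7.

7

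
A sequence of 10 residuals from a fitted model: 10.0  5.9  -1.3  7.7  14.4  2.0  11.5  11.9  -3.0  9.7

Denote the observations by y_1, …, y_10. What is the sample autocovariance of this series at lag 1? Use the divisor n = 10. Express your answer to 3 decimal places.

-10.909

Mean ȳ = (10.0 + 5.9 − 1.3 + 7.7 + 14.4 + 2.0 + 11.5 + 11.9 − 3.0 + 9.7)/10 = 6.8800
Σ_{t=1}^{9}(y_t−ȳ)(y_{t+1}−ȳ) = -109.0924
γ_1 = -109.0924 / 10 = -10.909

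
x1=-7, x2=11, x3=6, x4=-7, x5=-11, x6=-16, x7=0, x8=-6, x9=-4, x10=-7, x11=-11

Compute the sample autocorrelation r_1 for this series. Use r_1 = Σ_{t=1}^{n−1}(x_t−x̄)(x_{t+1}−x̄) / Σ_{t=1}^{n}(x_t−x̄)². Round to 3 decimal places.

Mean x̄ = (-7 + 11 + 6 − 7 − 11 − 16 + 0 − 6 − 4 − 7 − 11)/11 = -4.7273
Numerator Σ_{t=1}^{10}(x_t−x̄)(x_{t+1}−x̄) = 145.9256
Denominator Σ(x_t−x̄)² = 608.1818
r_1 = 145.9256 / 608.1818 = 0.240

0.240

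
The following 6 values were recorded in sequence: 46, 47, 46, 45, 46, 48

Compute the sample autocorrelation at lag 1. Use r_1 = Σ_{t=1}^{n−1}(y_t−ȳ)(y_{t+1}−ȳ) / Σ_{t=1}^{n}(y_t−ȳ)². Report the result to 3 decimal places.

Mean ȳ = (46 + 47 + 46 + 45 + 46 + 48)/6 = 46.3333
Σ(y_t−ȳ)(y_{t+1}−ȳ) = (-0.2222) + (-0.2222) + (0.4444) + (0.4444) + (-0.5556) = -0.1111
Denominator Σ(y_t−ȳ)² = 5.3333
r_1 = -0.1111 / 5.3333 = -0.021

-0.021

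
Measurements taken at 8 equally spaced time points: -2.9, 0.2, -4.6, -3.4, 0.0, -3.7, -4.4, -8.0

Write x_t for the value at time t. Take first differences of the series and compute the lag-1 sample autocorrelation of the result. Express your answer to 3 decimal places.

-0.404

First differences Δx: 3.1, -4.8, 1.2, 3.4, -3.7, -0.7, -3.6
Mean of differences = -0.7286
Numerator Σ(Δx_t−Δx̄)(Δx_{t+1}−Δx̄) = -27.9122
Denominator Σ(Δx_t−Δx̄)² = 69.0743
r_1(Δx) = -27.9122 / 69.0743 = -0.404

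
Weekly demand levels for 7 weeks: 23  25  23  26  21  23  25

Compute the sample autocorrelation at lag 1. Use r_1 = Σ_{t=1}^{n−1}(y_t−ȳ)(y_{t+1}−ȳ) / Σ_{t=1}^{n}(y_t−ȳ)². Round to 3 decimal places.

Mean ȳ = (23 + 25 + 23 + 26 + 21 + 23 + 25)/7 = 23.7143
Numerator Σ_{t=1}^{6}(y_t−ȳ)(y_{t+1}−ȳ) = -8.6531
Denominator Σ(y_t−ȳ)² = 17.4286
r_1 = -8.6531 / 17.4286 = -0.496

-0.496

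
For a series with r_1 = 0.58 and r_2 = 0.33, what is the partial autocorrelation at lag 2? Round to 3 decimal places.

φ_{22} = (r_2 − r_1²) / (1 − r_1²)
r_1² = (0.58)² = 0.3364
Numerator = 0.33 − 0.3364 = -0.0064; denominator = 1 − 0.3364 = 0.6636
φ_{22} = -0.0064 / 0.6636 = -0.010

-0.010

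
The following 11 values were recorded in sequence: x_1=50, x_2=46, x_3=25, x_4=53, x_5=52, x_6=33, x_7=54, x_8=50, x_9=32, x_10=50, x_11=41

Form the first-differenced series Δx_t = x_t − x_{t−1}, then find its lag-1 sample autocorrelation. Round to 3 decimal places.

First differences Δx: -4, -21, 28, -1, -19, 21, -4, -18, 18, -9
Mean of differences = -0.9000
Numerator Σ(Δx_t−Δx̄)(Δx_{t+1}−Δx̄) = -1407.2100
Denominator Σ(Δx_t−Δx̄)² = 2780.9000
r_1(Δx) = -1407.2100 / 2780.9000 = -0.506

-0.506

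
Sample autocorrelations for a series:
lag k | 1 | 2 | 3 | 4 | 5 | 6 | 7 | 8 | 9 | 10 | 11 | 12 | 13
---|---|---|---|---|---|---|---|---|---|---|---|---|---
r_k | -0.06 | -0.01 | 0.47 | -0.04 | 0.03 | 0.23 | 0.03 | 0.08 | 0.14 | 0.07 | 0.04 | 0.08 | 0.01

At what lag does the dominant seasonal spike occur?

3

The largest autocorrelation is r_3 = 0.47, with a weaker echo at lag 6 (0.23); the remaining lags stay at or below 0.14.
The dominant spike at lag 3 indicates a seasonal period of 3.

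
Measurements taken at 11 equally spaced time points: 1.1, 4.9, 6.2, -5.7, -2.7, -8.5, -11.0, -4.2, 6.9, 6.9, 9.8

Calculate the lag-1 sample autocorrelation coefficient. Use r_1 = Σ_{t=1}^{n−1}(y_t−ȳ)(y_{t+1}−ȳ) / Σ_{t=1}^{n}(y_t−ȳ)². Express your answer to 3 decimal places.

Mean ȳ = (1.1 + 4.9 + 6.2 − 5.7 − 2.7 − 8.5 − 11.0 − 4.2 + 6.9 + 6.9 + 9.8)/11 = 0.3364
Numerator Σ_{t=1}^{10}(y_t−ȳ)(y_{t+1}−ȳ) = 267.0287
Denominator Σ(y_t−ȳ)² = 504.3455
r_1 = 267.0287 / 504.3455 = 0.529

0.529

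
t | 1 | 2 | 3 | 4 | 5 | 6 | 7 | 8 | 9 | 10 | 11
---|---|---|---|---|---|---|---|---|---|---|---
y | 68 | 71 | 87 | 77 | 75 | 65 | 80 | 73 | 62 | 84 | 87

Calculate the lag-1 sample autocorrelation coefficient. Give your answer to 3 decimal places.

-0.053

Mean ȳ = (68 + 71 + 87 + 77 + 75 + 65 + 80 + 73 + 62 + 84 + 87)/11 = 75.3636
Numerator Σ_{t=1}^{10}(y_t−ȳ)(y_{t+1}−ȳ) = -38.7686
Denominator Σ(y_t−ȳ)² = 734.5455
r_1 = -38.7686 / 734.5455 = -0.053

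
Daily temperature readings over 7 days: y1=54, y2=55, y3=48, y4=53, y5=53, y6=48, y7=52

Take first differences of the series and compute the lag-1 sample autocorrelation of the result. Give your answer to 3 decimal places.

First differences Δy: 1, -7, 5, 0, -5, 4
Mean of differences = -0.3333
Numerator Σ(Δy_t−Δȳ)(Δy_{t+1}−Δȳ) = -64.4444
Denominator Σ(Δy_t−Δȳ)² = 115.3333
r_1(Δy) = -64.4444 / 115.3333 = -0.559

-0.559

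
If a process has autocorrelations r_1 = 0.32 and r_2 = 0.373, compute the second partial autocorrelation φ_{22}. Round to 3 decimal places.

φ_{22} = (r_2 − r_1²) / (1 − r_1²)
r_1² = (0.32)² = 0.1024
Numerator = 0.373 − 0.1024 = 0.2706; denominator = 1 − 0.1024 = 0.8976
φ_{22} = 0.2706 / 0.8976 = 0.301

0.301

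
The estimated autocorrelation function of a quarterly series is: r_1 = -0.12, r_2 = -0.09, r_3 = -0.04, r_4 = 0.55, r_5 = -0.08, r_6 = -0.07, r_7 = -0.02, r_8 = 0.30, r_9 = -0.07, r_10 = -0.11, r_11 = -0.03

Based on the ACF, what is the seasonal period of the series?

The largest autocorrelation is r_4 = 0.55, with a weaker echo at lag 8 (0.30); the remaining lags stay at or below -0.02.
The dominant spike at lag 4 indicates a seasonal period of 4.

4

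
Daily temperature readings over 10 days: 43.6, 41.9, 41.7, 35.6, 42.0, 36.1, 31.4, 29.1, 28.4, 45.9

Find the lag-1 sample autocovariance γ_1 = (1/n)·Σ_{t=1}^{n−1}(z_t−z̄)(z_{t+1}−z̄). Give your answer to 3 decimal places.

Mean z̄ = (43.6 + 41.9 + 41.7 + 35.6 + 42.0 + 36.1 + 31.4 + 29.1 + 28.4 + 45.9)/10 = 37.5700
Σ_{t=1}^{9}(z_t−z̄)(z_{t+1}−z̄) = 83.2311
γ_1 = 83.2311 / 10 = 8.323

8.323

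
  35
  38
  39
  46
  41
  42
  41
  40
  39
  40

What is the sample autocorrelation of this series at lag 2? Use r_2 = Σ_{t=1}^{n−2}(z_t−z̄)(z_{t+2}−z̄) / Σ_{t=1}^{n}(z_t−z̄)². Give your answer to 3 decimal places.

0.042

Mean z̄ = (35 + 38 + 39 + 46 + 41 + 42 + 41 + 40 + 39 + 40)/10 = 40.1000
Numerator Σ_{t=1}^{8}(z_t−z̄)(z_{t+2}−z̄) = 3.0800
Denominator Σ(z_t−z̄)² = 72.9000
r_2 = 3.0800 / 72.9000 = 0.042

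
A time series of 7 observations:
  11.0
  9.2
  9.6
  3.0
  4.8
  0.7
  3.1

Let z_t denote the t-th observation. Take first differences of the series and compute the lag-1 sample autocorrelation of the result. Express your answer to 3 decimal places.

-0.728

First differences Δz: -1.8, 0.4, -6.6, 1.8, -4.1, 2.4
Mean of differences = -1.3167
Numerator Σ(Δz_t−Δz̄)(Δz_{t+1}−Δz̄) = -45.3853
Denominator Σ(Δz_t−Δz̄)² = 62.3683
r_1(Δz) = -45.3853 / 62.3683 = -0.728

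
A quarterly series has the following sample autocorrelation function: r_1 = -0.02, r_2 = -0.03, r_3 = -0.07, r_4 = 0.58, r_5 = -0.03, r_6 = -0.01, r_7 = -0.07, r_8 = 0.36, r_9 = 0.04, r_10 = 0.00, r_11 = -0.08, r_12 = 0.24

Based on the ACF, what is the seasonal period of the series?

The largest autocorrelation is r_4 = 0.58, with weaker echoes at lags 8 (0.36) and 12 (0.24); the remaining lags stay at or below 0.04.
The dominant spike at lag 4 indicates a seasonal period of 4.

4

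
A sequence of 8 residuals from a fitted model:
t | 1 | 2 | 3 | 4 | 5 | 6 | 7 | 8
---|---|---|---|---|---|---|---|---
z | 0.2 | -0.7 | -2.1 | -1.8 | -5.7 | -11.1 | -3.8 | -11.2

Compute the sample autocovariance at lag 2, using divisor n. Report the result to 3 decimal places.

Mean z̄ = (0.2 − 0.7 − 2.1 − 1.8 − 5.7 − 11.1 − 3.8 − 11.2)/8 = -4.5250
Deviations: 4.7250, 3.8250, 2.4250, 2.7250, -1.1750, -6.5750, 0.7250, -6.6750
Σ_{t=1}^{6}(z_t−z̄)(z_{t+2}−z̄) = 44.1513
γ_2 = 44.1513 / 8 = 5.519

5.519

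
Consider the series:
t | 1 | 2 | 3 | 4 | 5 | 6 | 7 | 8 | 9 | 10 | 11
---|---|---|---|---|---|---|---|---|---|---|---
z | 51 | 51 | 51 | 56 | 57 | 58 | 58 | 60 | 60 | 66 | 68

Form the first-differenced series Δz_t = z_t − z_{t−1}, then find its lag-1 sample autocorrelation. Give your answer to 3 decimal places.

First differences Δz: 0, 0, 5, 1, 1, 0, 2, 0, 6, 2
Mean of differences = 1.7000
Numerator Σ(Δz_t−Δz̄)(Δz_{t+1}−Δz̄) = -10.3900
Denominator Σ(Δz_t−Δz̄)² = 42.1000
r_1(Δz) = -10.3900 / 42.1000 = -0.247

-0.247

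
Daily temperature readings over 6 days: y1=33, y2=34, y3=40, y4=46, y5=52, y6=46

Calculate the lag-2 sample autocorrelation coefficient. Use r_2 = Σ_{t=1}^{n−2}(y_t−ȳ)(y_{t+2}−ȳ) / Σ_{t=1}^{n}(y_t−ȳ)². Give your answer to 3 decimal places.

Mean ȳ = (33 + 34 + 40 + 46 + 52 + 46)/6 = 41.8333
Deviations from mean: -8.8333, -7.8333, -1.8333, 4.1667, 10.1667, 4.1667
Σ(y_t−ȳ)(y_{t+2}−ȳ) = (16.1944) + (-32.6389) + (-18.6389) + (17.3611) = -17.7222
Denominator Σ(y_t−ȳ)² = 280.8333
r_2 = -17.7222 / 280.8333 = -0.063

-0.063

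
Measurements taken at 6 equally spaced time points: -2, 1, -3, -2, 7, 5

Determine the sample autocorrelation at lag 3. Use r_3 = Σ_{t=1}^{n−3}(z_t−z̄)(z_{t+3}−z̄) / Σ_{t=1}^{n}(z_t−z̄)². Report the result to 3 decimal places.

Mean z̄ = (-2 + 1 − 3 − 2 + 7 + 5)/6 = 1.0000
Numerator Σ_{t=1}^{3}(z_t−z̄)(z_{t+3}−z̄) = -7.0000
Denominator Σ(z_t−z̄)² = 86.0000
r_3 = -7.0000 / 86.0000 = -0.081

-0.081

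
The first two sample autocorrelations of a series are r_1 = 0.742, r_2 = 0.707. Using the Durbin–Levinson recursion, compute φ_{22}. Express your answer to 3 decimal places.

φ_{22} = (r_2 − r_1²) / (1 − r_1²)
r_1² = (0.742)² = 0.550564
Numerator = 0.707 − 0.5506 = 0.1564; denominator = 1 − 0.5506 = 0.4494
φ_{22} = 0.1564 / 0.4494 = 0.348

0.348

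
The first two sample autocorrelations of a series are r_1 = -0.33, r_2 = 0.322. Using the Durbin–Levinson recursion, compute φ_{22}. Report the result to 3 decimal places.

φ_{22} = (r_2 − r_1²) / (1 − r_1²)
r_1² = (-0.33)² = 0.1089
Numerator = 0.322 − 0.1089 = 0.2131; denominator = 1 − 0.1089 = 0.8911
φ_{22} = 0.2131 / 0.8911 = 0.239

0.239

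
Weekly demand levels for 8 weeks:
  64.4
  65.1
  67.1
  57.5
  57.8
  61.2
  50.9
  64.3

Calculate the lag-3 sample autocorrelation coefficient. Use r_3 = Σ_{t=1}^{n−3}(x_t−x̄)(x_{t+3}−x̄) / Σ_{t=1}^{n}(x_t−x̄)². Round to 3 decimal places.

0.006

Mean x̄ = (64.4 + 65.1 + 67.1 + 57.5 + 57.8 + 61.2 + 50.9 + 64.3)/8 = 61.0375
Deviations from mean: 3.3625, 4.0625, 6.0625, -3.5375, -3.2375, 0.1625, -10.1375, 3.2625
Numerator Σ_{t=1}^{5}(x_t−x̄)(x_{t+3}−x̄) = 1.2370
Denominator Σ(x_t−x̄)² = 200.9988
r_3 = 1.2370 / 200.9988 = 0.006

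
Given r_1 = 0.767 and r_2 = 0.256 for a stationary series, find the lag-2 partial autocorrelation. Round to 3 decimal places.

φ_{22} = (r_2 − r_1²) / (1 − r_1²)
r_1² = (0.767)² = 0.588289
Numerator = 0.256 − 0.5883 = -0.3323; denominator = 1 − 0.5883 = 0.4117
φ_{22} = -0.3323 / 0.4117 = -0.807

-0.807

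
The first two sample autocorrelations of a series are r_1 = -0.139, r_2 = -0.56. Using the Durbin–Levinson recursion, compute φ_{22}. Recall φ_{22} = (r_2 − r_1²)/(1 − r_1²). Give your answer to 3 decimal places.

φ_{22} = (r_2 − r_1²) / (1 − r_1²)
r_1² = (-0.139)² = 0.019321
Numerator = -0.56 − 0.0193 = -0.5793; denominator = 1 − 0.0193 = 0.9807
φ_{22} = -0.5793 / 0.9807 = -0.591

-0.591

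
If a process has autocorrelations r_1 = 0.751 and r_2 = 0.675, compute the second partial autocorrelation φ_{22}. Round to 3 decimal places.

φ_{22} = (r_2 − r_1²) / (1 − r_1²)
r_1² = (0.751)² = 0.564001
Numerator = 0.675 − 0.5640 = 0.1110; denominator = 1 − 0.5640 = 0.4360
φ_{22} = 0.1110 / 0.4360 = 0.255

0.255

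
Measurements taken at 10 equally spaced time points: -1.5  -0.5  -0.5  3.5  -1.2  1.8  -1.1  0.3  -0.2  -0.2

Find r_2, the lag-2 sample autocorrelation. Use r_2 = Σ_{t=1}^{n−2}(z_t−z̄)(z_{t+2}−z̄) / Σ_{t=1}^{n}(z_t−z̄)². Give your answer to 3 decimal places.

Mean z̄ = (-1.5 − 0.5 − 0.5 + 3.5 − 1.2 + 1.8 − 1.1 + 0.3 − 0.2 − 0.2)/10 = 0.0400
Numerator Σ_{t=1}^{8}(z_t−z̄)(z_{t+2}−z̄) = 7.8048
Denominator Σ(z_t−z̄)² = 21.0440
r_2 = 7.8048 / 21.0440 = 0.371

0.371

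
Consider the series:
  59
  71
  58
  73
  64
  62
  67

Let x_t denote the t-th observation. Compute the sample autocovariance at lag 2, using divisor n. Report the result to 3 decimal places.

Mean x̄ = (59 + 71 + 58 + 73 + 64 + 62 + 67)/7 = 64.8571
Deviations: -5.8571, 6.1429, -6.8571, 8.1429, -0.8571, -2.8571, 2.1429
Σ_{t=1}^{5}(x_t−x̄)(x_{t+2}−x̄) = 70.9592
γ_2 = 70.9592 / 7 = 10.137

10.137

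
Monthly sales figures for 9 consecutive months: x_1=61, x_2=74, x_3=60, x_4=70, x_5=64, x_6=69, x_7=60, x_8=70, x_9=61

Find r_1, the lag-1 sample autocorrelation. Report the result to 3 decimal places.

Mean x̄ = (61 + 74 + 60 + 70 + 64 + 69 + 60 + 70 + 61)/9 = 65.4444
Numerator Σ_{t=1}^{8}(x_t−x̄)(x_{t+1}−x̄) = -185.5309
Denominator Σ(x_t−x̄)² = 228.2222
r_1 = -185.5309 / 228.2222 = -0.813

-0.813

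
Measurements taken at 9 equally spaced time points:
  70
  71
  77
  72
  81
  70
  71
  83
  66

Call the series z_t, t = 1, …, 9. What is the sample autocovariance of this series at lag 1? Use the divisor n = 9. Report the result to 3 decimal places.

Mean z̄ = (70 + 71 + 77 + 72 + 81 + 70 + 71 + 83 + 66)/9 = 73.4444
Σ_{t=1}^{8}(z_t−z̄)(z_{t+1}−z̄) = -128.4198
γ_1 = -128.4198 / 9 = -14.269

-14.269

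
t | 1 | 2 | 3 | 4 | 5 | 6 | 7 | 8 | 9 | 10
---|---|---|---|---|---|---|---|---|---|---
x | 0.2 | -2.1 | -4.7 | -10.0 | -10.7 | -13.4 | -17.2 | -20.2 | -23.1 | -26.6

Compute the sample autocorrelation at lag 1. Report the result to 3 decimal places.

Mean x̄ = (0.2 − 2.1 − 4.7 − 10.0 − 10.7 − 13.4 − 17.2 − 20.2 − 23.1 − 26.6)/10 = -12.7800
Numerator Σ_{t=1}^{9}(x_t−x̄)(x_{t+1}−x̄) = 506.6096
Denominator Σ(x_t−x̄)² = 732.3560
r_1 = 506.6096 / 732.3560 = 0.692

0.692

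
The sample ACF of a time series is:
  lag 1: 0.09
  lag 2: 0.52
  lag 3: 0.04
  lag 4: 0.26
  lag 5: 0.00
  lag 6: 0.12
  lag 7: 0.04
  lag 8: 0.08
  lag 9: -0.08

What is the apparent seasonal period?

2

The largest autocorrelation is r_2 = 0.52, with a weaker echo at lag 4 (0.26); the remaining lags stay at or below 0.12.
The dominant spike at lag 2 indicates a seasonal period of 2.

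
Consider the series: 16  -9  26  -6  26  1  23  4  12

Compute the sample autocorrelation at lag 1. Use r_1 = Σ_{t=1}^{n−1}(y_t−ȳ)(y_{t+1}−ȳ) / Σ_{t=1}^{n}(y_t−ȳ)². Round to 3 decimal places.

-0.880

Mean ȳ = (16 − 9 + 26 − 6 + 26 + 1 + 23 + 4 + 12)/9 = 10.3333
Numerator Σ_{t=1}^{8}(y_t−ȳ)(y_{t+1}−ȳ) = -1279.4444
Denominator Σ(y_t−ȳ)² = 1454.0000
r_1 = -1279.4444 / 1454.0000 = -0.880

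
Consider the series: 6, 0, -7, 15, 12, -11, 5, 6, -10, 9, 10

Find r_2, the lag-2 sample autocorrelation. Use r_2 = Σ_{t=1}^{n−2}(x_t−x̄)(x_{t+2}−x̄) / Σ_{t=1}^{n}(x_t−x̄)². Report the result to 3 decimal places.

Mean x̄ = (6 + 0 − 7 + 15 + 12 − 11 + 5 + 6 − 10 + 9 + 10)/11 = 3.1818
Numerator Σ_{t=1}^{9}(x_t−x̄)(x_{t+2}−x̄) = -445.0661
Denominator Σ(x_t−x̄)² = 805.6364
r_2 = -445.0661 / 805.6364 = -0.552

-0.552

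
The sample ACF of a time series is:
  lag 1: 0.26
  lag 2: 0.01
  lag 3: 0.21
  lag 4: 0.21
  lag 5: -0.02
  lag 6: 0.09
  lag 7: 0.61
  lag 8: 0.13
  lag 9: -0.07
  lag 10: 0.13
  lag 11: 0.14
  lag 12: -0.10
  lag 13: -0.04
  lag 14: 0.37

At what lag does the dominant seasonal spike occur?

7

The largest autocorrelation is r_7 = 0.61, with a weaker echo at lag 14 (0.37); the remaining lags stay at or below 0.26. The elevated value at lag 1 (0.26), dropping to 0.01 at lag 2, reflects decaying short-term dependence rather than seasonality.
The dominant spike at lag 7 indicates a seasonal period of 7.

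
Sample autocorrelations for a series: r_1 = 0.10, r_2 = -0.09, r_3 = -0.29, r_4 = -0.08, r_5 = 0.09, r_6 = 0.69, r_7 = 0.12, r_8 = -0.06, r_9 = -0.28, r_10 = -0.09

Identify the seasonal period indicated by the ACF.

The largest autocorrelation is r_6 = 0.69; the remaining lags stay at or below 0.12.
The dominant spike at lag 6 indicates a seasonal period of 6.

6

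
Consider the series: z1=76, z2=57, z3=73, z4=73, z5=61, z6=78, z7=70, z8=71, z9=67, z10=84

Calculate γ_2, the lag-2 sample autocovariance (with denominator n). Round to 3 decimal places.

Mean z̄ = (76 + 57 + 73 + 73 + 61 + 78 + 70 + 71 + 67 + 84)/10 = 71.0000
Σ_{t=1}^{8}(z_t−z̄)(z_{t+2}−z̄) = -10.0000
γ_2 = -10.0000 / 10 = -1.000

-1.000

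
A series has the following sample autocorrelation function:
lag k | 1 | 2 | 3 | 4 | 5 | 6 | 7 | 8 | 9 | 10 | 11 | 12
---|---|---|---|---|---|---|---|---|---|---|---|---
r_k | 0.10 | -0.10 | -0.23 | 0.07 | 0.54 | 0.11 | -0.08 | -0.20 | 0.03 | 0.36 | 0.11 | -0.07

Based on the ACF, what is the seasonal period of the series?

The largest autocorrelation is r_5 = 0.54, with a weaker echo at lag 10 (0.36); the remaining lags stay at or below 0.11.
The dominant spike at lag 5 indicates a seasonal period of 5.

5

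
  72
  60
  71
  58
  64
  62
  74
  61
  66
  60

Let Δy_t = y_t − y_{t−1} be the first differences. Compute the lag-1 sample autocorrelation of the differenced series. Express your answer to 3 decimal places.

First differences Δy: -12, 11, -13, 6, -2, 12, -13, 5, -6
Mean of differences = -1.3333
Numerator Σ(Δy_t−Δȳ)(Δy_{t+1}−Δȳ) = -633.7778
Denominator Σ(Δy_t−Δȳ)² = 832.0000
r_1(Δy) = -633.7778 / 832.0000 = -0.762

-0.762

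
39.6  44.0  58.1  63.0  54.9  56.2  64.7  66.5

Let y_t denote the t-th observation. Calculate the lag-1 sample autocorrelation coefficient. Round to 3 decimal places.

0.416

Mean ȳ = (39.6 + 44.0 + 58.1 + 63.0 + 54.9 + 56.2 + 64.7 + 66.5)/8 = 55.8750
Deviations from mean: -16.2750, -11.8750, 2.2250, 7.1250, -0.9750, 0.3250, 8.8250, 10.6250
Σ(y_t−ȳ)(y_{t+1}−ȳ) = (193.2656) + (-26.4219) + (15.8531) + (-6.9469) + (-0.3169) + (2.8681) + (93.7656) = 272.0669
Denominator Σ(y_t−ȳ)² = 653.4350
r_1 = 272.0669 / 653.4350 = 0.416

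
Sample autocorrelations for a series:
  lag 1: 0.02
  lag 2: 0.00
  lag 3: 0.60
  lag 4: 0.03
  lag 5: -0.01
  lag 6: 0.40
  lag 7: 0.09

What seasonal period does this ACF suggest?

3

The largest autocorrelation is r_3 = 0.60, with a weaker echo at lag 6 (0.40); the remaining lags stay at or below 0.09.
The dominant spike at lag 3 indicates a seasonal period of 3.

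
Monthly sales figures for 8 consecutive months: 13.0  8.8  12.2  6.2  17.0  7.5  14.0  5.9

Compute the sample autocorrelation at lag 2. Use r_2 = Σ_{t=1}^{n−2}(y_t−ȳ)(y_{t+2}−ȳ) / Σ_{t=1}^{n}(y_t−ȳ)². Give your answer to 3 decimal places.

Mean ȳ = (13.0 + 8.8 + 12.2 + 6.2 + 17.0 + 7.5 + 14.0 + 5.9)/8 = 10.5750
Deviations from mean: 2.4250, -1.7750, 1.6250, -4.3750, 6.4250, -3.0750, 3.4250, -4.6750
Σ(y_t−ȳ)(y_{t+2}−ȳ) = (3.9406) + (7.7656) + (10.4406) + (13.4531) + (22.0056) + (14.3756) = 71.9813
Denominator Σ(y_t−ȳ)² = 115.1350
r_2 = 71.9813 / 115.1350 = 0.625

0.625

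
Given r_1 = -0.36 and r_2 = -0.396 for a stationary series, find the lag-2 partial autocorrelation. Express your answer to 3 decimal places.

φ_{22} = (r_2 − r_1²) / (1 − r_1²)
r_1² = (-0.36)² = 0.1296
Numerator = -0.396 − 0.1296 = -0.5256; denominator = 1 − 0.1296 = 0.8704
φ_{22} = -0.5256 / 0.8704 = -0.604

-0.604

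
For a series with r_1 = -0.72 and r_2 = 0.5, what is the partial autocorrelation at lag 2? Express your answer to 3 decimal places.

-0.038

φ_{22} = (r_2 − r_1²) / (1 − r_1²)
r_1² = (-0.72)² = 0.5184
Numerator = 0.5 − 0.5184 = -0.0184; denominator = 1 − 0.5184 = 0.4816
φ_{22} = -0.0184 / 0.4816 = -0.038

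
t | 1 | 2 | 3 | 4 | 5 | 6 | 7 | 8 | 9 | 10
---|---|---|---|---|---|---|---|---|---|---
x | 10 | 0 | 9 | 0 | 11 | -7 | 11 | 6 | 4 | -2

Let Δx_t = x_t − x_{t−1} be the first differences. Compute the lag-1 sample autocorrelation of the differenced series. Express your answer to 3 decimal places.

-0.793

First differences Δx: -10, 9, -9, 11, -18, 18, -5, -2, -6
Mean of differences = -1.3333
Numerator Σ(Δx_t−Δx̄)(Δx_{t+1}−Δx̄) = -856.4444
Denominator Σ(Δx_t−Δx̄)² = 1080.0000
r_1(Δx) = -856.4444 / 1080.0000 = -0.793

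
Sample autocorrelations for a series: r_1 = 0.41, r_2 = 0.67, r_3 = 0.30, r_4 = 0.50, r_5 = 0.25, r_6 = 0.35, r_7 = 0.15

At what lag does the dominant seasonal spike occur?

2

The largest autocorrelation is r_2 = 0.67, with a weaker echo at lag 4 (0.50); the remaining lags stay at or below 0.41.
The dominant spike at lag 2 indicates a seasonal period of 2.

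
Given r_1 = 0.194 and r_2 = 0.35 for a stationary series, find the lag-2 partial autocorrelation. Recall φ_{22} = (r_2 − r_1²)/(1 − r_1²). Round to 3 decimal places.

0.325

φ_{22} = (r_2 − r_1²) / (1 − r_1²)
r_1² = (0.194)² = 0.037636
Numerator = 0.35 − 0.0376 = 0.3124; denominator = 1 − 0.0376 = 0.9624
φ_{22} = 0.3124 / 0.9624 = 0.325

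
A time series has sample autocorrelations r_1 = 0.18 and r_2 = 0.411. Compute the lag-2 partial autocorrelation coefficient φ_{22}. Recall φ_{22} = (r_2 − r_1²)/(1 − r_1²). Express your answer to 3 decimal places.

φ_{22} = (r_2 − r_1²) / (1 − r_1²)
r_1² = (0.18)² = 0.0324
Numerator = 0.411 − 0.0324 = 0.3786; denominator = 1 − 0.0324 = 0.9676
φ_{22} = 0.3786 / 0.9676 = 0.391

0.391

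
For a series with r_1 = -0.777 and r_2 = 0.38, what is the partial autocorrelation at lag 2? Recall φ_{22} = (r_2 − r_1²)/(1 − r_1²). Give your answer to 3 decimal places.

φ_{22} = (r_2 − r_1²) / (1 − r_1²)
r_1² = (-0.777)² = 0.603729
Numerator = 0.38 − 0.6037 = -0.2237; denominator = 1 − 0.6037 = 0.3963
φ_{22} = -0.2237 / 0.3963 = -0.565

-0.565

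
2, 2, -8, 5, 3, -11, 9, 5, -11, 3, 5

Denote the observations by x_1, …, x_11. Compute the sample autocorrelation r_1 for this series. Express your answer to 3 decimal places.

Mean x̄ = (2 + 2 − 8 + 5 + 3 − 11 + 9 + 5 − 11 + 3 + 5)/11 = 0.3636
Numerator Σ_{t=1}^{10}(x_t−x̄)(x_{t+1}−x̄) = -196.0413
Denominator Σ(x_t−x̄)² = 486.5455
r_1 = -196.0413 / 486.5455 = -0.403

-0.403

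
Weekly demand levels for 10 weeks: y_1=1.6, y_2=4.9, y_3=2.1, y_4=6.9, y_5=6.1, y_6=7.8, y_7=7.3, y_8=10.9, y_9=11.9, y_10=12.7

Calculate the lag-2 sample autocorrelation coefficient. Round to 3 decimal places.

0.442

Mean ȳ = (1.6 + 4.9 + 2.1 + 6.9 + 6.1 + 7.8 + 7.3 + 10.9 + 11.9 + 12.7)/10 = 7.2200
Numerator Σ_{t=1}^{8}(y_t−ȳ)(y_{t+2}−ȳ) = 57.6512
Denominator Σ(y_t−ȳ)² = 130.3560
r_2 = 57.6512 / 130.3560 = 0.442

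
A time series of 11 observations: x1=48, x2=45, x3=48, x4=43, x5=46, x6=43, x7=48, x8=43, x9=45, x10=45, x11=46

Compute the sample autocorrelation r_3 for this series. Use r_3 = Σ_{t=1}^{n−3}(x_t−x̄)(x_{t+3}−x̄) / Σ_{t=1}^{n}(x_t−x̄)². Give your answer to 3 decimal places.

Mean x̄ = (48 + 45 + 48 + 43 + 46 + 43 + 48 + 43 + 45 + 45 + 46)/11 = 45.4545
Numerator Σ_{t=1}^{8}(x_t−x̄)(x_{t+3}−x̄) = -21.7107
Denominator Σ(x_t−x̄)² = 38.7273
r_3 = -21.7107 / 38.7273 = -0.561

-0.561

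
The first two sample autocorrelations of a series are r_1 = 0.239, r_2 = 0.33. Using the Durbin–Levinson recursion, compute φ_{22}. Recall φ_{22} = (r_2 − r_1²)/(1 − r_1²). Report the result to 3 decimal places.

φ_{22} = (r_2 − r_1²) / (1 − r_1²)
r_1² = (0.239)² = 0.057121
Numerator = 0.33 − 0.0571 = 0.2729; denominator = 1 − 0.0571 = 0.9429
φ_{22} = 0.2729 / 0.9429 = 0.289

0.289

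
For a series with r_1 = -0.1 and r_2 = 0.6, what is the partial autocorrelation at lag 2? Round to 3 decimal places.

φ_{22} = (r_2 − r_1²) / (1 − r_1²)
r_1² = (-0.1)² = 0.01
Numerator = 0.6 − 0.0100 = 0.5900; denominator = 1 − 0.0100 = 0.9900
φ_{22} = 0.5900 / 0.9900 = 0.596

0.596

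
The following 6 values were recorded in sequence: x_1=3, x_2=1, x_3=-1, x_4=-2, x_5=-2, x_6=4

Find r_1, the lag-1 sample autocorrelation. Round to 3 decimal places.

Mean x̄ = (3 + 1 − 1 − 2 − 2 + 4)/6 = 0.5000
Σ(x_t−x̄)(x_{t+1}−x̄) = (1.2500) + (-0.7500) + (3.7500) + (6.2500) + (-8.7500) = 1.7500
Denominator Σ(x_t−x̄)² = 33.5000
r_1 = 1.7500 / 33.5000 = 0.052

0.052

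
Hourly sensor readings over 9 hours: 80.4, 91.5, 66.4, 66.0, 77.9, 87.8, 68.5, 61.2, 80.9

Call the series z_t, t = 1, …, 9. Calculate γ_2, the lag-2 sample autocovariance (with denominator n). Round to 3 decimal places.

-62.719

Mean z̄ = (80.4 + 91.5 + 66.4 + 66.0 + 77.9 + 87.8 + 68.5 + 61.2 + 80.9)/9 = 75.6222
Σ_{t=1}^{7}(z_t−z̄)(z_{t+2}−z̄) = -564.4677
γ_2 = -564.4677 / 9 = -62.719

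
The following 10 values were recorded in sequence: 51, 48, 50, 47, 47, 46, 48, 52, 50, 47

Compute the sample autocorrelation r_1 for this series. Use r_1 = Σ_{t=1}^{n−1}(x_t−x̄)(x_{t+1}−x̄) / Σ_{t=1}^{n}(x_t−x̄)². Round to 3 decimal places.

0.116

Mean x̄ = (51 + 48 + 50 + 47 + 47 + 46 + 48 + 52 + 50 + 47)/10 = 48.6000
Numerator Σ_{t=1}^{9}(x_t−x̄)(x_{t+1}−x̄) = 4.2400
Denominator Σ(x_t−x̄)² = 36.4000
r_1 = 4.2400 / 36.4000 = 0.116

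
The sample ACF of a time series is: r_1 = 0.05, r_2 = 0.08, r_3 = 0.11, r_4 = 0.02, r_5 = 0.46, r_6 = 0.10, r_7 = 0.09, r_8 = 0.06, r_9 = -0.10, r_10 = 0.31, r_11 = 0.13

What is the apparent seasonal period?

The largest autocorrelation is r_5 = 0.46, with a weaker echo at lag 10 (0.31); the remaining lags stay at or below 0.13.
The dominant spike at lag 5 indicates a seasonal period of 5.

5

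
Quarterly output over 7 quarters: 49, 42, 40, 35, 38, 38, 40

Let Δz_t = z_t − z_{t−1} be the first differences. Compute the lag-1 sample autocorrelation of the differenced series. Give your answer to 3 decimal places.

First differences Δz: -7, -2, -5, 3, 0, 2
Mean of differences = -1.5000
Numerator Σ(Δz_t−Δz̄)(Δz_{t+1}−Δz̄) = 0.7500
Denominator Σ(Δz_t−Δz̄)² = 77.5000
r_1(Δz) = 0.7500 / 77.5000 = 0.010

0.010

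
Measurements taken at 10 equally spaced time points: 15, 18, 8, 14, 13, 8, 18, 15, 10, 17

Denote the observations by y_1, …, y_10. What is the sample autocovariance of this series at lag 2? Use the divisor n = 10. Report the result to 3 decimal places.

Mean ȳ = (15 + 18 + 8 + 14 + 13 + 8 + 18 + 15 + 10 + 17)/10 = 13.6000
Σ_{t=1}^{8}(y_t−ȳ)(y_{t+2}−ȳ) = -26.5200
γ_2 = -26.5200 / 10 = -2.652

-2.652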